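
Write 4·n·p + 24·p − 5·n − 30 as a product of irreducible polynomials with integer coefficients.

Group as (4·n·p − 5·n) + (24·p − 30) = n·(4·p − 5) + 6·(4·p − 5).
Both groups share the factor (4·p − 5).

(4·p − 5)·(n + 6)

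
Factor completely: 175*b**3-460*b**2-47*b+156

(5*b-13)*(5*b-3)*(7*b+4)

Trying the rational-root candidates, b = 3/5 is a root, so (5*b-3) is a factor; dividing leaves 35*b**2-71*b-52.
The remaining quadratic factors as (5*b-13)(7*b+4).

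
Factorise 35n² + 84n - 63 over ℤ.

7(5n - 3)(n + 3)

Pull out the common factor 7, then factor the remaining trinomial.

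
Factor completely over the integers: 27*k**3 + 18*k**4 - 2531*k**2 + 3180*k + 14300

Trying the rational-root candidates, k = -11/6 is a root, so (6*k + 11) divides it; the quotient is 3*k**3 - k**2 - 420*k + 1300.
Continuing, k = 10/3 is a root, so (3*k - 10) is a factor; dividing leaves k**2 + 3*k - 130.
The remaining quadratic factors as (k + 13)(k - 10).

(3*k - 10)*(6*k + 11)*(k + 13)*(k - 10)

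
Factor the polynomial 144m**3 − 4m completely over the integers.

4m(6m + 1)(6m − 1)

Factor out 4m, leaving 36m**2 − 1, which is a difference of two squares.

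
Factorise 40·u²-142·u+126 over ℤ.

2·(4·u-7)·(5·u-9)

Pull out the common factor 2, then factor the remaining trinomial.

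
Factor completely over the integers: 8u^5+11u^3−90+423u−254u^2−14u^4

(2u−3)(4u−1)(u−3)(u^2+3u+10)

Testing divisors of the constant over divisors of the leading coefficient, u = 1/4 is a root, so (4u−1) is a factor; dividing leaves 2u^4−3u^3+2u^2−63u+90.
Continuing, u = 3 is a root, so (u−3) is a factor; dividing leaves 2u^3+3u^2+11u−30.
Continuing, u = 3/2 is a root, so (2u−3) is a factor; dividing leaves u^2+3u+10.
The quadratic u^2+3u+10 has discriminant −31 < 0 and is irreducible over ℤ.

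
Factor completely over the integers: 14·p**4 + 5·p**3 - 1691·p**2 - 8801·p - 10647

(2·p + 9)·(7·p + 13)·(p + 7)·(p - 13)

Testing divisors of the constant over divisors of the leading coefficient, p = -9/2 is a root, so (2·p + 9) divides it; the quotient is 7·p**3 - 29·p**2 - 715·p - 1183.
Then p = -13/7 is a root, giving the factor (7·p + 13) and quotient p**2 - 6·p - 91.
The remaining quadratic factors as (p - 13)(p + 7).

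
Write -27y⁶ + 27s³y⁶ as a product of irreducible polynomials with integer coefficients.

27y⁶(s - 1)(s² + s + 1)

Pull out the common factor 27y⁶, leaving s³ - 1.
Recognize a difference of cubes with the parts s and 1.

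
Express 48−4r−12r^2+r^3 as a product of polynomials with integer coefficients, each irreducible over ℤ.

(r+2)(r−12)(r−2)

Trying the rational-root candidates, r = −2 is a root, so (r+2) is a factor; dividing leaves r^2−14r+24.
The remaining quadratic factors as (r−12)(r−2).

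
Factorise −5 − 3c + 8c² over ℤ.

Need a pair with product 8·(−5) = −40 and sum −3: that's −8 and 5.
Split the middle term: 8c² − 8c + 5c − 5 = 8c(c − 1) + 5(c − 1).

(8c + 5)(c − 1)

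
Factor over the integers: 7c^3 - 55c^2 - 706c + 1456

Testing divisors of the constant over divisors of the leading coefficient, c = -8 is a root, so (c + 8) is a factor; dividing leaves 7c^2 - 111c + 182.
The remaining quadratic factors as (c - 14)(7c - 13).

(7c - 13)(c + 8)(c - 14)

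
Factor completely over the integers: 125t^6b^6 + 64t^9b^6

b^6t^6(4t + 5)(16t^2 - 20t + 25)

Factor out t^6b^6 first: what remains is 64t^3 + 125.
Recognize a sum of cubes with the parts 4t and 5.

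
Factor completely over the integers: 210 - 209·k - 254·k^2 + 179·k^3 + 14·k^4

Among the possible rational roots, k = -1 is a root, giving the factor (k + 1) and quotient 14·k^3 + 165·k^2 - 419·k + 210.
Next, k = 3/2 is a root, so (2·k - 3) divides it; the quotient is 7·k^2 + 93·k - 70.
The remaining quadratic factors as (k + 14)(7·k - 5).

(2·k - 3)·(7·k - 5)·(k + 1)·(k + 14)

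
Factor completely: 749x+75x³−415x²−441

Testing divisors of the constant over divisors of the leading coefficient, x = 9/5 is a root, so (5x−9) is a factor; dividing leaves 15x²−56x+49.
The remaining quadratic factors as (3x−7)(5x−7).

(3x−7)(5x−7)(5x−9)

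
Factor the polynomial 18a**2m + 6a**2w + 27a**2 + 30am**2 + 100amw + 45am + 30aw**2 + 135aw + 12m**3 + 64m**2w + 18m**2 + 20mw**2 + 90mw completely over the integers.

Group: 3a(6am + 2aw + 9a + 6m**2 + 32mw + 9m + 10w**2 + 45w) + 2m(6am + 2aw + 9a + 6m**2 + 32mw + 9m + 10w**2 + 45w); both groups contain (6am + 2aw + 9a + 6m**2 + 32mw + 9m + 10w**2 + 45w), so (3a + 2m) is a factor with cofactor 6am + 2aw + 9a + 6m**2 + 32mw + 9m + 10w**2 + 45w.
The cofactor groups again: 6am + 2aw + 9a + 6m**2 + 32mw + 9m + 10w**2 + 45w = a(6m + 2w + 9) + (m + 5w)(6m + 2w + 9); both groups contain (6m + 2w + 9), giving (a + m + 5w)(6m + 2w + 9).

(3a + 2m)(6m + 2w + 9)(a + m + 5w)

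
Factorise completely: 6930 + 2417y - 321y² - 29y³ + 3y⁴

(3y + 7)(y + 9)(y - 10)(y - 11)

By the rational root theorem, y = 10 is a root, so (y - 10) divides it; the quotient is 3y³ + y² - 311y - 693.
Then y = -9 is a root, so (y + 9) is a factor; dividing leaves 3y² - 26y - 77.
The remaining quadratic factors as (y - 11)(3y + 7).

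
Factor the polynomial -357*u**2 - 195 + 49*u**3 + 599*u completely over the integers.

Trying the rational-root candidates, u = 3/7 is a root, so (7*u - 3) is a factor; dividing leaves 7*u**2 - 48*u + 65.
The remaining quadratic factors as (7*u - 13)(u - 5).

(7*u - 13)*(7*u - 3)*(u - 5)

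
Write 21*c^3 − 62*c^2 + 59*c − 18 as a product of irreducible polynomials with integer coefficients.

(3*c − 2)*(7*c − 9)*(c − 1)

Testing divisors of the constant over divisors of the leading coefficient, c = 9/7 is a root, so (7*c − 9) is a factor; dividing leaves 3*c^2 − 5*c + 2.
The remaining quadratic factors as (c − 1)(3*c − 2).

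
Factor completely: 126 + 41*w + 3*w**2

Need a pair with product 3·126 = 378 and sum 41: that's 14 and 27.
Split the middle term: 3*w**2 + 14*w + 27*w + 126 = w*(3*w + 14) + 9*(3*w + 14).

(3*w + 14)*(w + 9)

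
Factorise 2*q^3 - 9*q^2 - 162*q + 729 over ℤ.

(2*q - 9)*(q + 9)*(q - 9)

Testing divisors of the constant over divisors of the leading coefficient, q = 9 is a root, giving the factor (q - 9) and quotient 2*q^2 + 9*q - 81.
The remaining quadratic factors as (2*q - 9)(q + 9).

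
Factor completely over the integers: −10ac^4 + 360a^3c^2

10ac^2(6a + c)(6a − c)

Every term has a factor of 10ac^2. Then 36a^2 − c^2 = (6a)² − (c)².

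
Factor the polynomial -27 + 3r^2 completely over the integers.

3(r + 3)(r - 3)

Pull out the common factor 3; r^2 - 9 is a difference of squares.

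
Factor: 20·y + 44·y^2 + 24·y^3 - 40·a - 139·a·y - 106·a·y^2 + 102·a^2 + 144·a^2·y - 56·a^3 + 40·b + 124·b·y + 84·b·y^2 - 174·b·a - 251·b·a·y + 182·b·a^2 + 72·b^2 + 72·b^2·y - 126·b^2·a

-(2·b - 2·a + y)·(9·b - 4·a + 6·y + 5)·(7·a - 4·y - 4)

Group: 7·a·(-18·b^2 + 26·b·a - 21·b·y - 10·b - 8·a^2 + 16·a·y + 10·a - 6·y^2 - 5·y) + (-4·y - 4)·(-18·b^2 + 26·b·a - 21·b·y - 10·b - 8·a^2 + 16·a·y + 10·a - 6·y^2 - 5·y); both groups contain (-18·b^2 + 26·b·a - 21·b·y - 10·b - 8·a^2 + 16·a·y + 10·a - 6·y^2 - 5·y), so (7·a - 4·y - 4) is a factor with cofactor -18·b^2 + 26·b·a - 21·b·y - 10·b - 8·a^2 + 16·a·y + 10·a - 6·y^2 - 5·y.
The cofactor groups again: -18·b^2 + 26·b·a - 21·b·y - 10·b - 8·a^2 + 16·a·y + 10·a - 6·y^2 - 5·y = -2·b·(9·b - 4·a + 6·y + 5) + (2·a - y)·(9·b - 4·a + 6·y + 5); both groups contain (9·b - 4·a + 6·y + 5), giving -(2·b - 2·a + y)·(9·b - 4·a + 6·y + 5).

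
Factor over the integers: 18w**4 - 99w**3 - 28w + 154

Group as (18w**4 - 28w) + (-99w**3 + 154) = 2w(9w**3 - 14) - 11(9w**3 - 14).
Both groups share the factor (9w**3 - 14).

(2w - 11)(9w**3 - 14)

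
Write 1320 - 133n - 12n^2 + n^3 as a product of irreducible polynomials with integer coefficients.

Testing divisors of the constant over divisors of the leading coefficient, n = 8 is a root, so (n - 8) divides it; the quotient is n^2 - 4n - 165.
The remaining quadratic factors as (n + 11)(n - 15).

(n + 11)(n - 15)(n - 8)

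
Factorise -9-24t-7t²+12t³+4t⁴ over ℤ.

Testing divisors of the constant over divisors of the leading coefficient, t = -3 is a root, so (t+3) is a factor; dividing leaves 4t³-7t-3.
Continuing, t = -1 is a root, so (t+1) divides it; the quotient is 4t²-4t-3.
The remaining quadratic factors as (2t-3)(2t+1).

(2t+1)(2t-3)(t+1)(t+3)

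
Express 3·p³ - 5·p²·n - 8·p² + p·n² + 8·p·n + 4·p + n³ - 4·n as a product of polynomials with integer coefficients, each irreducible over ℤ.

(p - n)·(p - n - 2)·(3·p + n - 2)

Group: p·(3·p² - 2·p·n - 2·p - n² + 2·n) + (-n - 2)·(3·p² - 2·p·n - 2·p - n² + 2·n); both groups contain (3·p² - 2·p·n - 2·p - n² + 2·n), so (p - n - 2) is a factor with cofactor 3·p² - 2·p·n - 2·p - n² + 2·n.
The cofactor groups again: 3·p² - 2·p·n - 2·p - n² + 2·n = p·(3·p + n - 2) - n·(3·p + n - 2); both groups contain (3·p + n - 2), giving (p - n)·(3·p + n - 2).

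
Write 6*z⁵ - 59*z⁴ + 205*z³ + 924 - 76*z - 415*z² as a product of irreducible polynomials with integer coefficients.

Testing divisors of the constant over divisors of the leading coefficient, z = -7/6 is a root, giving the factor (6*z + 7) and quotient z⁴ - 11*z³ + 47*z² - 124*z + 132.
Continuing, z = 2 is a root, so (z - 2) divides it; the quotient is z³ - 9*z² + 29*z - 66.
Next, z = 6 is a root, giving the factor (z - 6) and quotient z² - 3*z + 11.
The quadratic z² - 3*z + 11 has discriminant -35 < 0 and is irreducible over ℤ.

(6*z + 7)*(z - 2)*(z - 6)*(z² - 3*z + 11)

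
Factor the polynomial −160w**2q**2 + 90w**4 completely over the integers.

10w**2(3w − 4q)(3w + 4q)

Every term has a factor of 10w**2. Then 9w**2 − 16q**2 = (3w)² − (4q)².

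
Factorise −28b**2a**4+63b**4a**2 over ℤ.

Pull out the common factor 7b**2a**2; 9b**2−4a**2 is a difference of squares.

7a**2b**2(3b−2a)(3b+2a)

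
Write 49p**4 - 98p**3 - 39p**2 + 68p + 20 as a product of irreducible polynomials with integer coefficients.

(7p + 2)(7p + 5)(p - 1)(p - 2)

Testing divisors of the constant over divisors of the leading coefficient, p = 2 is a root, so (p - 2) divides it; the quotient is 49p**3 - 39p - 10.
Continuing, p = 1 is a root, giving the factor (p - 1) and quotient 49p**2 + 49p + 10.
The remaining quadratic factors as (7p + 2)(7p + 5).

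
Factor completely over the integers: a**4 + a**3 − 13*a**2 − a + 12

Trying the rational-root candidates, a = −1 is a root, so (a + 1) is a factor; dividing leaves a**3 − 13*a + 12.
Next, a = 3 is a root, so (a − 3) is a factor; dividing leaves a**2 + 3*a − 4.
The remaining quadratic factors as (a + 4)(a − 1).

(a + 1)*(a + 4)*(a − 1)*(a − 3)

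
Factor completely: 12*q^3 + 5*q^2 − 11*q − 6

(3*q + 2)*(4*q + 3)*(q − 1)

Among the possible rational roots, q = 1 is a root, so (q − 1) divides it; the quotient is 12*q^2 + 17*q + 6.
The remaining quadratic factors as (3*q + 2)(4*q + 3).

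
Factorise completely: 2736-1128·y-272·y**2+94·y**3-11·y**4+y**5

Among the possible rational roots, y = -3 is a root, so (y+3) divides it; the quotient is y**4-14·y**3+136·y**2-680·y+912.
Continuing, y = 2 is a root, so (y-2) divides it; the quotient is y**3-12·y**2+112·y-456.
Next, y = 6 is a root, so (y-6) divides it; the quotient is y**2-6·y+76.
The quadratic y**2-6·y+76 has discriminant -268 < 0 and is irreducible over ℤ.

(y+3)·(y-2)·(y-6)·(y**2-6·y+76)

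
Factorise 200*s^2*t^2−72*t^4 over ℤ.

8*t^2*(5*s+3*t)*(5*s−3*t)

Factor out 8*t^2, leaving 25*s^2−9*t^2, which is a difference of two squares.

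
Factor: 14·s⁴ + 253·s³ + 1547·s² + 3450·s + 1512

By the rational root theorem, s = -4/7 is a root, so (7·s + 4) divides it; the quotient is 2·s³ + 35·s² + 201·s + 378.
Continuing, s = -7 is a root, giving the factor (s + 7) and quotient 2·s² + 21·s + 54.
The remaining quadratic factors as (s + 6)(2·s + 9).

(2·s + 9)·(7·s + 4)·(s + 6)·(s + 7)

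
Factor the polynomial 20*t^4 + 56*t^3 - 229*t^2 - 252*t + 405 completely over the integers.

By the rational root theorem, t = 1 is a root, so (t - 1) is a factor; dividing leaves 20*t^3 + 76*t^2 - 153*t - 405.
Then t = -9/2 is a root, so (2*t + 9) divides it; the quotient is 10*t^2 - 7*t - 45.
The remaining quadratic factors as (2*t - 5)(5*t + 9).

(2*t + 9)*(2*t - 5)*(5*t + 9)*(t - 1)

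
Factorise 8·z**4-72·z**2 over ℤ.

8·z**2·(z+3)·(z-3)

Every term has a factor of 8·z**2. Then z**2-9 = (z)² − (3)².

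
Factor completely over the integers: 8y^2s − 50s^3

Pull out the common factor 2s; 4y^2 − 25s^2 is a difference of squares.

2s(2y − 5s)(2y + 5s)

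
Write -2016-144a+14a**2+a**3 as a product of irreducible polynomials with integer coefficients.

(a+12)(a+14)(a-12)

Testing divisors of the constant over divisors of the leading coefficient, a = -14 is a root, giving the factor (a+14) and quotient a**2-144.
The remaining quadratic factors as (a-12)(a+12).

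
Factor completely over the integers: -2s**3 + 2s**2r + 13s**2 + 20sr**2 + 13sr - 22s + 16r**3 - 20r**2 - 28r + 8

Group: 2s(-s**2 + 3sr + 6s + 4r**2 - 4r - 8) + (4r - 1)(-s**2 + 3sr + 6s + 4r**2 - 4r - 8); both groups contain (-s**2 + 3sr + 6s + 4r**2 - 4r - 8), so (2s + 4r - 1) is a factor with cofactor -s**2 + 3sr + 6s + 4r**2 - 4r - 8.
The cofactor groups again: -s**2 + 3sr + 6s + 4r**2 - 4r - 8 = -s(s - 4r - 4) + (-r + 2)(s - 4r - 4); both groups contain (s - 4r - 4), giving -(s + r - 2)(s - 4r - 4).

-(s - 4r - 4)(2s + 4r - 1)(s + r - 2)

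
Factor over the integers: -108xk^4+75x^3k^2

Every term has a factor of 3xk^2. Then 25x^2-36k^2 = (5x)² − (6k)².

3k^2x(5x-6k)(5x+6k)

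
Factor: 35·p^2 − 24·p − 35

Need a pair with product 35·(−35) = −1225 and sum −24: that's −49 and 25.
Split the middle term: 35·p^2 − 49·p + 25·p − 35 = 7·p·(5·p − 7) + 5·(5·p − 7).

(5·p − 7)·(7·p + 5)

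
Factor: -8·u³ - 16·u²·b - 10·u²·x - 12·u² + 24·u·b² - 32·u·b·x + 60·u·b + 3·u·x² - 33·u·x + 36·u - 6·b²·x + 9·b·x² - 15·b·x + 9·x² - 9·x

-(2·u - 2·b + 3·x - 3)·(u + 3·b + 3)·(4·u - x)

Group: u·(-8·u² + 8·u·b - 10·u·x + 12·u - 2·b·x + 3·x² - 3·x) + (3·b + 3)·(-8·u² + 8·u·b - 10·u·x + 12·u - 2·b·x + 3·x² - 3·x); both groups contain (-8·u² + 8·u·b - 10·u·x + 12·u - 2·b·x + 3·x² - 3·x), so (u + 3·b + 3) is a factor with cofactor -8·u² + 8·u·b - 10·u·x + 12·u - 2·b·x + 3·x² - 3·x.
The cofactor groups again: -8·u² + 8·u·b - 10·u·x + 12·u - 2·b·x + 3·x² - 3·x = -4·u·(2·u - 2·b + 3·x - 3) + x·(2·u - 2·b + 3·x - 3); both groups contain (2·u - 2·b + 3·x - 3), giving -(4·u - x)·(2·u - 2·b + 3·x - 3).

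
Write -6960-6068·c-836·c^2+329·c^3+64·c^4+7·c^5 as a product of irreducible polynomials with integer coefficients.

(7·c+15)·(c+2)·(c-4)·(c^2+9·c+58)

Trying the rational-root candidates, c = -15/7 is a root, giving the factor (7·c+15) and quotient c^4+7·c^3+32·c^2-188·c-464.
Next, c = -2 is a root, giving the factor (c+2) and quotient c^3+5·c^2+22·c-232.
Next, c = 4 is a root, giving the factor (c-4) and quotient c^2+9·c+58.
The quadratic c^2+9·c+58 has discriminant -151 < 0 and is irreducible over ℤ.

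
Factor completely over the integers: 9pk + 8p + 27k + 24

(9k + 8)(p + 3)

Group as (9pk + 8p) + (27k + 24) = p(9k + 8) + 3(9k + 8).
Both groups share the factor (9k + 8).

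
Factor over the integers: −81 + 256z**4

(4z + 3)(4z − 3)(16z**2 + 9)

Difference of squares twice: with A = 4z and B = 3, A⁴ − B⁴ = (A² − B²)(A² + B²), and A² − B² factors again.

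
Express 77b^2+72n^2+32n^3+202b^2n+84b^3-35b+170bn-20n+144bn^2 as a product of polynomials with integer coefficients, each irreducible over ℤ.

Group: 7b(12b^2+22bn+11b+8n^2+18n-5) + 4n(12b^2+22bn+11b+8n^2+18n-5); both groups contain (12b^2+22bn+11b+8n^2+18n-5), so (7b+4n) is a factor with cofactor 12b^2+22bn+11b+8n^2+18n-5.
The cofactor groups again: 12b^2+22bn+11b+8n^2+18n-5 = 3b(4b+2n+5) + (4n-1)(4b+2n+5); both groups contain (4b+2n+5), giving (3b+4n-1)(4b+2n+5).

(3b+4n-1)(4b+2n+5)(7b+4n)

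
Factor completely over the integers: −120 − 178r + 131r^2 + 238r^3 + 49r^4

(7r + 5)(7r − 6)(r + 1)(r + 4)

Testing divisors of the constant over divisors of the leading coefficient, r = −1 is a root, so (r + 1) is a factor; dividing leaves 49r^3 + 189r^2 − 58r − 120.
Then r = −4 is a root, giving the factor (r + 4) and quotient 49r^2 − 7r − 30.
The remaining quadratic factors as (7r − 6)(7r + 5).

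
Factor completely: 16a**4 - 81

(2a + 3)(2a - 3)(4a**2 + 9)

Difference of squares twice: with A = 2a and B = 3, A⁴ − B⁴ = (A² − B²)(A² + B²), and A² − B² factors again.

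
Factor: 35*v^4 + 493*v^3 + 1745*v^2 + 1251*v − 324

(5*v − 1)*(7*v + 9)*(v + 4)*(v + 9)

By the rational root theorem, v = −4 is a root, giving the factor (v + 4) and quotient 35*v^3 + 353*v^2 + 333*v − 81.
Next, v = −9/7 is a root, so (7*v + 9) is a factor; dividing leaves 5*v^2 + 44*v − 9.
The remaining quadratic factors as (v + 9)(5*v − 1).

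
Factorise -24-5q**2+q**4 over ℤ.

Substitute u = q**2 to get a quadratic in u, then factor.
q**2-8 is irreducible over ℤ (8 is not a perfect square).
q**2+3 is irreducible over ℤ (always positive, so no real roots).

(q**2+3)(q**2-8)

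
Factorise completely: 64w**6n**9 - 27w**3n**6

Every term has a factor of w**3n**6; factoring it out leaves 64w**3n**3 - 27.
Recognize a difference of cubes with the parts 4wn and 3.

n**6w**3(4wn - 3)(16w**2n**2 + 12wn + 9)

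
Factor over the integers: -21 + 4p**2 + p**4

Substitute u = p**2 to get a quadratic in u, then factor.
p**2 - 3 is irreducible over ℤ (3 is not a perfect square).
p**2 + 7 is irreducible over ℤ (always positive, so no real roots).

(p**2 + 7)(p**2 - 3)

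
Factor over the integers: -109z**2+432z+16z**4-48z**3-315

Trying the rational-root candidates, z = 7/4 is a root, giving the factor (4z-7) and quotient 4z**3-5z**2-36z+45.
Next, z = -3 is a root, giving the factor (z+3) and quotient 4z**2-17z+15.
The remaining quadratic factors as (4z-5)(z-3).

(4z-5)(4z-7)(z+3)(z-3)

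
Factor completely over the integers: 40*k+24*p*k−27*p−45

(3*p+5)*(8*k−9)

Group as (24*p*k−27*p) + (40*k−45) = 3*p*(8*k−9) + 5*(8*k−9).
Both groups share the factor (8*k−9).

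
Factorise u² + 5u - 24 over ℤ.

Two integers with product -24 and sum 5 are -3 and 8.

(u + 8)(u - 3)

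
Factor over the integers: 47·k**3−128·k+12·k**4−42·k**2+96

Testing divisors of the constant over divisors of the leading coefficient, k = −2 is a root, so (k+2) divides it; the quotient is 12·k**3+23·k**2−88·k+48.
Then k = 4/3 is a root, giving the factor (3·k−4) and quotient 4·k**2+13·k−12.
The remaining quadratic factors as (k+4)(4·k−3).

(3·k−4)·(4·k−3)·(k+2)·(k+4)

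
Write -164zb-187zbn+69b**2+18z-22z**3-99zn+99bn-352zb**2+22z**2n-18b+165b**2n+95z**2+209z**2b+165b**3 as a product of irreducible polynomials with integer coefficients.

-(11z-11b-11n+2)(2z-15b-9)(z-b)

Group: 11z(-2z**2+17zb+9z-15b**2-9b) + (-11b-11n+2)(-2z**2+17zb+9z-15b**2-9b); both groups contain (-2z**2+17zb+9z-15b**2-9b), so (11z-11b-11n+2) is a factor with cofactor -2z**2+17zb+9z-15b**2-9b.
The cofactor groups again: -2z**2+17zb+9z-15b**2-9b = -2z(z-b) + (15b+9)(z-b); both groups contain (z-b), giving -(2z-15b-9)(z-b).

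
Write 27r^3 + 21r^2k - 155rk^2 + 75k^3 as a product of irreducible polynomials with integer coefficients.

(3r - 5k)(9r - 5k)(r + 3k)

Group: 9r(3r^2 + 4rk - 15k^2) - 5k(3r^2 + 4rk - 15k^2); both groups contain (3r^2 + 4rk - 15k^2), so (9r - 5k) is a factor with cofactor 3r^2 + 4rk - 15k^2.
The cofactor groups again: 3r^2 + 4rk - 15k^2 = 3r(r + 3k) - 5k(r + 3k); both groups contain (r + 3k), giving (3r - 5k)(r + 3k).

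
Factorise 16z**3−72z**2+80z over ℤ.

8z(2z−5)(z−2)

Pull out the common factor 8z, then factor the remaining trinomial.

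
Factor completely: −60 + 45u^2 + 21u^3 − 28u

Group as (21u^3 − 28u) + (45u^2 − 60) = 7u(3u^2 − 4) + 15(3u^2 − 4).
Both groups share the factor (3u^2 − 4).

(7u + 15)(3u^2 − 4)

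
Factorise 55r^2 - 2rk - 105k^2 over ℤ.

(5r - 7k)(11r + 15k)

Group: 5r(11r + 15k) - 7k(11r + 15k); both groups contain (11r + 15k).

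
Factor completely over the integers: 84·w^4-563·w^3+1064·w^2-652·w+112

Trying the rational-root candidates, w = 7/4 is a root, giving the factor (4·w-7) and quotient 21·w^3-104·w^2+84·w-16.
Then w = 2/3 is a root, giving the factor (3·w-2) and quotient 7·w^2-30·w+8.
The remaining quadratic factors as (7·w-2)(w-4).

(3·w-2)·(4·w-7)·(7·w-2)·(w-4)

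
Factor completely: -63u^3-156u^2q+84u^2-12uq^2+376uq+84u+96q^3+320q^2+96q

-(3u-2q-6)(3u+6q+2)(7u+8q)

Group: 3u(-21u^2-10uq+42u+16q^2+48q) + (6q+2)(-21u^2-10uq+42u+16q^2+48q); both groups contain (-21u^2-10uq+42u+16q^2+48q), so (3u+6q+2) is a factor with cofactor -21u^2-10uq+42u+16q^2+48q.
The cofactor groups again: -21u^2-10uq+42u+16q^2+48q = -3u(7u+8q) + (2q+6)(7u+8q); both groups contain (7u+8q), giving -(3u-2q-6)(7u+8q).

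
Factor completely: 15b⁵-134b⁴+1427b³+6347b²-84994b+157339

Trying the rational-root candidates, b = 13/5 is a root, giving the factor (5b-13) and quotient 3b⁴-19b³+236b²+1883b-12103.
Continuing, b = -7 is a root, so (b+7) divides it; the quotient is 3b³-40b²+516b-1729.
Then b = 13/3 is a root, giving the factor (3b-13) and quotient b²-9b+133.
The quadratic b²-9b+133 has discriminant -451 < 0 and is irreducible over ℤ.

(3b-13)(5b-13)(b+7)(b²-9b+133)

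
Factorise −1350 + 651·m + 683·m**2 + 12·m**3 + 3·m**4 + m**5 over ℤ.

Among the possible rational roots, m = −2 is a root, so (m + 2) divides it; the quotient is m**4 + m**3 + 10·m**2 + 663·m − 675.
Then m = 1 is a root, giving the factor (m − 1) and quotient m**3 + 2·m**2 + 12·m + 675.
Continuing, m = −9 is a root, so (m + 9) divides it; the quotient is m**2 − 7·m + 75.
The quadratic m**2 − 7·m + 75 has discriminant −251 < 0 and is irreducible over ℤ.

(m + 2)·(m + 9)·(m − 1)·(m**2 − 7·m + 75)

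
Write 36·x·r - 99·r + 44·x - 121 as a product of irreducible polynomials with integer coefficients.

Group as (36·x·r + 44·x) + (-99·r - 121) = 4·x·(9·r + 11) - 11·(9·r + 11).
Both groups share the factor (9·r + 11).

(4·x - 11)·(9·r + 11)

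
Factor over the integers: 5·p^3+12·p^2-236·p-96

By the rational root theorem, p = 6 is a root, giving the factor (p-6) and quotient 5·p^2+42·p+16.
The remaining quadratic factors as (5·p+2)(p+8).

(5·p+2)·(p+8)·(p-6)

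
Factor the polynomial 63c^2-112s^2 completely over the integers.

Factor out 7, leaving 9c^2-16s^2, which is a difference of two squares.

7(3c+4s)(3c-4s)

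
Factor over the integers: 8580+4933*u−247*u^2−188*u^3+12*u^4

By the rational root theorem, u = −11/6 is a root, so (6*u+11) is a factor; dividing leaves 2*u^3−35*u^2+23*u+780.
Continuing, u = 13/2 is a root, so (2*u−13) is a factor; dividing leaves u^2−11*u−60.
The remaining quadratic factors as (u−15)(u+4).

(2*u−13)*(6*u+11)*(u+4)*(u−15)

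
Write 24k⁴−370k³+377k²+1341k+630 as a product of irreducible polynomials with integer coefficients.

(4k+3)(6k+5)(k−14)(k−3)

By the rational root theorem, k = −5/6 is a root, so (6k+5) divides it; the quotient is 4k³−65k²+117k+126.
Continuing, k = 3 is a root, giving the factor (k−3) and quotient 4k²−53k−42.
The remaining quadratic factors as (k−14)(4k+3).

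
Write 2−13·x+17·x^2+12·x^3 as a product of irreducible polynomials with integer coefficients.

(3·x−1)·(4·x−1)·(x+2)

By the rational root theorem, x = −2 is a root, so (x+2) divides it; the quotient is 12·x^2−7·x+1.
The remaining quadratic factors as (4·x−1)(3·x−1).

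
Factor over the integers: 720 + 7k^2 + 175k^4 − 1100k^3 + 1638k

(5k + 3)(5k − 8)(7k + 5)(k − 6)

Trying the rational-root candidates, k = −5/7 is a root, giving the factor (7k + 5) and quotient 25k^3 − 175k^2 + 126k + 144.
Next, k = 8/5 is a root, so (5k − 8) divides it; the quotient is 5k^2 − 27k − 18.
The remaining quadratic factors as (5k + 3)(k − 6).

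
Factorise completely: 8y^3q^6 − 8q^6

8q^6(y − 1)(y^2 + y + 1)

Every term has a factor of 8q^6; factoring it out leaves y^3 − 1.
Recognize a difference of cubes with the parts y and 1.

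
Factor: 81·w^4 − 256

(3·w + 4)·(3·w − 4)·(9·w^2 + 16)

Write as (9·w^2)² − (16)², then factor 9·w^2 − 16 once more.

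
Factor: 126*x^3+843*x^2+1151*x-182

By the rational root theorem, x = 1/7 is a root, so (7*x-1) divides it; the quotient is 18*x^2+123*x+182.
The remaining quadratic factors as (3*x+14)(6*x+13).

(3*x+14)*(6*x+13)*(7*x-1)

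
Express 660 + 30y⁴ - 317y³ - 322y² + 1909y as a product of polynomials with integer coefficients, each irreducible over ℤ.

(2y + 5)(3y + 1)(5y - 12)(y - 11)

Among the possible rational roots, y = 11 is a root, giving the factor (y - 11) and quotient 30y³ + 13y² - 179y - 60.
Next, y = -5/2 is a root, giving the factor (2y + 5) and quotient 15y² - 31y - 12.
The remaining quadratic factors as (5y - 12)(3y + 1).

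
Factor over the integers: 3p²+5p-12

(3p-4)(p+3)

Need a pair with product 3·(-12) = -36 and sum 5: that's -4 and 9.
Split the middle term: 3p²-4p + 9p-12 = p(3p-4) + 3(3p-4).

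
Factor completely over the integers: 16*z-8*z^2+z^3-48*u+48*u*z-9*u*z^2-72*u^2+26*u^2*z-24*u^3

Group: 4*u*(-6*u^2+5*u*z-12*u-z^2+4*z) + (-z+4)*(-6*u^2+5*u*z-12*u-z^2+4*z); both groups contain (-6*u^2+5*u*z-12*u-z^2+4*z), so (4*u-z+4) is a factor with cofactor -6*u^2+5*u*z-12*u-z^2+4*z.
The cofactor groups again: -6*u^2+5*u*z-12*u-z^2+4*z = -2*u*(3*u-z) + (z-4)*(3*u-z); both groups contain (3*u-z), giving -(2*u-z+4)*(3*u-z).

-(2*u-z+4)*(3*u-z)*(4*u-z+4)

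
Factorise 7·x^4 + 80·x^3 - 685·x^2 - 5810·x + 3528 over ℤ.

Testing divisors of the constant over divisors of the leading coefficient, x = -14 is a root, so (x + 14) is a factor; dividing leaves 7·x^3 - 18·x^2 - 433·x + 252.
Next, x = 9 is a root, so (x - 9) divides it; the quotient is 7·x^2 + 45·x - 28.
The remaining quadratic factors as (x + 7)(7·x - 4).

(7·x - 4)·(x + 14)·(x + 7)·(x - 9)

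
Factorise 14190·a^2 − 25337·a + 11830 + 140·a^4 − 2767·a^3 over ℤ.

(4·a − 13)·(5·a − 14)·(7·a − 5)·(a − 13)

By the rational root theorem, a = 13/4 is a root, so (4·a − 13) divides it; the quotient is 35·a^3 − 578·a^2 + 1669·a − 910.
Then a = 13 is a root, so (a − 13) divides it; the quotient is 35·a^2 − 123·a + 70.
The remaining quadratic factors as (5·a − 14)(7·a − 5).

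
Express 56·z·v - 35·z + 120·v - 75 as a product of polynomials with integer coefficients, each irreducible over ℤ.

(7·z + 15)·(8·v - 5)

Group as (56·z·v - 35·z) + (120·v - 75) = 7·z·(8·v - 5) + 15·(8·v - 5).
Both groups share the factor (8·v - 5).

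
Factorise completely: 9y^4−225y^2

Every term has a factor of 9y^2. Then y^2−25 = (y)² − (5)².

9y^2(y+5)(y−5)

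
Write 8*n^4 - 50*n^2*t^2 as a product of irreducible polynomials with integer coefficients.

Pull out the common factor 2*n^2; 4*n^2 - 25*t^2 is a difference of squares.

2*n^2*(2*n + 5*t)*(2*n - 5*t)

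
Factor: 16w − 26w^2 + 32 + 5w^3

By the rational root theorem, w = 4 is a root, giving the factor (w − 4) and quotient 5w^2 − 6w − 8.
The remaining quadratic factors as (5w + 4)(w − 2).

(5w + 4)(w − 2)(w − 4)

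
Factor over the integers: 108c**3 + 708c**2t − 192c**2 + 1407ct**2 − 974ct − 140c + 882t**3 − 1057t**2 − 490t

(2c + 7t)(6c + 9t − 14)(9c + 14t + 5)

Group: 6c(18c**2 + 91ct + 10c + 98t**2 + 35t) + (9t − 14)(18c**2 + 91ct + 10c + 98t**2 + 35t); both groups contain (18c**2 + 91ct + 10c + 98t**2 + 35t), so (6c + 9t − 14) is a factor with cofactor 18c**2 + 91ct + 10c + 98t**2 + 35t.
The cofactor groups again: 18c**2 + 91ct + 10c + 98t**2 + 35t = 2c(9c + 14t + 5) + 7t(9c + 14t + 5); both groups contain (9c + 14t + 5), giving (2c + 7t)(9c + 14t + 5).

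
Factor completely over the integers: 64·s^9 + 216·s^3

Pull out the common factor 8·s^3, leaving 8·s^6 + 27.
Recognize a sum of cubes with the parts 3 and 2·s^2.

8·s^3·(2·s^2 + 3)·(4·s^4 − 6·s^2 + 9)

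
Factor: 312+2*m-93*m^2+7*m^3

Trying the rational-root candidates, m = -12/7 is a root, so (7*m+12) divides it; the quotient is m^2-15*m+26.
The remaining quadratic factors as (m-13)(m-2).

(7*m+12)*(m-13)*(m-2)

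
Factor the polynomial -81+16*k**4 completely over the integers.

(2*k)⁴ − (3)⁴ = ((2*k)² − (3)²)((2*k)² + (3)²); the first factor splits again, the second (4*k**2+9) is irreducible.

(2*k+3)*(2*k-3)*(4*k**2+9)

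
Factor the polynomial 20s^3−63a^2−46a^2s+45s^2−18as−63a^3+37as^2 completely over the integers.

−(7a−5s)(9a+4s+9)(a+s)

Group: 9a(−7a^2−2as+5s^2) + (4s+9)(−7a^2−2as+5s^2); both groups contain (−7a^2−2as+5s^2), so (9a+4s+9) is a factor with cofactor −7a^2−2as+5s^2.
The cofactor groups again: −7a^2−2as+5s^2 = −7a(a+s) + 5s(a+s); both groups contain (a+s), giving −(7a−5s)(a+s).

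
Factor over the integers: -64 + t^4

(t^2 + 8)·(t^2 - 8)

Substitute u = t^2 to get a quadratic in u, then factor.
t^2 + 8 is irreducible over ℤ (always positive, so no real roots).
t^2 - 8 is irreducible over ℤ (8 is not a perfect square).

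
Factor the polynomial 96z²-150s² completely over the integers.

Pull out the common factor 6; 16z²-25s² is a difference of squares.

6(4z-5s)(4z+5s)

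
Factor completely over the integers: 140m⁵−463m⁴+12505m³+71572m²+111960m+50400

(4m+7)(5m+4)(7m+15)(m²−8m+120)

Among the possible rational roots, m = −7/4 is a root, so (4m+7) is a factor; dividing leaves 35m⁴−177m³+3436m²+11880m+7200.
Then m = −15/7 is a root, so (7m+15) divides it; the quotient is 5m³−36m²+568m+480.
Continuing, m = −4/5 is a root, so (5m+4) divides it; the quotient is m²−8m+120.
The quadratic m²−8m+120 has discriminant −416 < 0 and is irreducible over ℤ.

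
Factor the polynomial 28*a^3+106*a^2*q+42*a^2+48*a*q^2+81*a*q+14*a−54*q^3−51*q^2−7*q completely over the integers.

(2*a+6*q+1)*(2*a−q)*(7*a+9*q+7)

Group: 7*a*(4*a^2+10*a*q+2*a−6*q^2−q) + (9*q+7)*(4*a^2+10*a*q+2*a−6*q^2−q); both groups contain (4*a^2+10*a*q+2*a−6*q^2−q), so (7*a+9*q+7) is a factor with cofactor 4*a^2+10*a*q+2*a−6*q^2−q.
The cofactor groups again: 4*a^2+10*a*q+2*a−6*q^2−q = 2*a*(2*a−q) + (6*q+1)*(2*a−q); both groups contain (2*a−q), giving (2*a+6*q+1)*(2*a−q).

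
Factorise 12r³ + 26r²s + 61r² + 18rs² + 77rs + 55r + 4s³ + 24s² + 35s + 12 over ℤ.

(3r + 2s + 1)(4r + 2s + 3)(r + s + 4)

Group: 3r(4r² + 6rs + 19r + 2s² + 11s + 12) + (2s + 1)(4r² + 6rs + 19r + 2s² + 11s + 12); both groups contain (4r² + 6rs + 19r + 2s² + 11s + 12), so (3r + 2s + 1) is a factor with cofactor 4r² + 6rs + 19r + 2s² + 11s + 12.
The cofactor groups again: 4r² + 6rs + 19r + 2s² + 11s + 12 = r(4r + 2s + 3) + (s + 4)(4r + 2s + 3); both groups contain (4r + 2s + 3), giving (r + s + 4)(4r + 2s + 3).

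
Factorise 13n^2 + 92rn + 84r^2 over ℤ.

Group: 6r(14r + 13n) + n(14r + 13n); both groups contain (14r + 13n).

(14r + 13n)(6r + n)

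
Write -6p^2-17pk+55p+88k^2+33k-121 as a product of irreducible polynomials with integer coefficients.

Group: -3p(2p+11k-11) + (8k+11)(2p+11k-11); both groups contain (2p+11k-11).

-(3p-8k-11)(2p+11k-11)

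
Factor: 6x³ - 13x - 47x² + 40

(6x - 5)(x + 1)(x - 8)

By the rational root theorem, x = -1 is a root, so (x + 1) divides it; the quotient is 6x² - 53x + 40.
The remaining quadratic factors as (x - 8)(6x - 5).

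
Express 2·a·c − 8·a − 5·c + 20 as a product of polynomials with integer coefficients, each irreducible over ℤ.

Group as (2·a·c − 8·a) + (−5·c + 20) = 2·a·(c − 4) − 5·(c − 4).
Both groups share the factor (c − 4).

(2·a − 5)·(c − 4)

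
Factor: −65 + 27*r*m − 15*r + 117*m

(3*r + 13)*(9*m − 5)

Group as (27*r*m − 15*r) + (117*m − 65) = 3*r*(9*m − 5) + 13*(9*m − 5).
Both groups share the factor (9*m − 5).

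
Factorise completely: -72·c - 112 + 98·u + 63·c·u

Group as (63·c·u - 72·c) + (98·u - 112) = 9·c·(7·u - 8) + 14·(7·u - 8).
Both groups share the factor (7·u - 8).

(7·u - 8)·(9·c + 14)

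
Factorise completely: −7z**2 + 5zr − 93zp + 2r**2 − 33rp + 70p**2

Group: −z(7z + 2r − 5p) + (r − 14p)(7z + 2r − 5p); both groups contain (7z + 2r − 5p).

−(7z + 2r − 5p)(z − r + 14p)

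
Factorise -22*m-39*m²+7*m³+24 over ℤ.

(7*m-4)*(m+1)*(m-6)

Among the possible rational roots, m = -1 is a root, giving the factor (m+1) and quotient 7*m²-46*m+24.
The remaining quadratic factors as (7*m-4)(m-6).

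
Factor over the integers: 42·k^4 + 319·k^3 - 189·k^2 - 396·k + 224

(6·k + 7)·(7·k - 4)·(k + 8)·(k - 1)

Trying the rational-root candidates, k = -8 is a root, so (k + 8) is a factor; dividing leaves 42·k^3 - 17·k^2 - 53·k + 28.
Then k = 4/7 is a root, so (7·k - 4) divides it; the quotient is 6·k^2 + k - 7.
The remaining quadratic factors as (6·k + 7)(k - 1).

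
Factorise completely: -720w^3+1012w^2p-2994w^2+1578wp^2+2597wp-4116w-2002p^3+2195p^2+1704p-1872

-(10w-11p+12)(8w-14p+13)(9w+13p+12)

Group: 10w(-72w^2+22wp-213w+182p^2-p-156) + (-11p+12)(-72w^2+22wp-213w+182p^2-p-156); both groups contain (-72w^2+22wp-213w+182p^2-p-156), so (10w-11p+12) is a factor with cofactor -72w^2+22wp-213w+182p^2-p-156.
The cofactor groups again: -72w^2+22wp-213w+182p^2-p-156 = -9w(8w-14p+13) + (-13p-12)(8w-14p+13); both groups contain (8w-14p+13), giving -(9w+13p+12)(8w-14p+13).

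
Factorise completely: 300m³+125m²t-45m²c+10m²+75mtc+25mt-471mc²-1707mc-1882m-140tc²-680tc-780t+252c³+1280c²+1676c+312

Group: 12m(25m²+15mc+5m-28c²-136c-156) + (5t-9c-2)(25m²+15mc+5m-28c²-136c-156); both groups contain (25m²+15mc+5m-28c²-136c-156), so (12m+5t-9c-2) is a factor with cofactor 25m²+15mc+5m-28c²-136c-156.
The cofactor groups again: 25m²+15mc+5m-28c²-136c-156 = 5m(5m+7c+13) + (-4c-12)(5m+7c+13); both groups contain (5m+7c+13), giving (5m-4c-12)(5m+7c+13).

(5m-4c-12)(12m+5t-9c-2)(5m+7c+13)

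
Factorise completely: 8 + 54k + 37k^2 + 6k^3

Among the possible rational roots, k = -2 is a root, so (k + 2) is a factor; dividing leaves 6k^2 + 25k + 4.
The remaining quadratic factors as (k + 4)(6k + 1).

(6k + 1)(k + 2)(k + 4)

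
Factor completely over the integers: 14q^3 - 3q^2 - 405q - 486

Among the possible rational roots, q = 6 is a root, so (q - 6) is a factor; dividing leaves 14q^2 + 81q + 81.
The remaining quadratic factors as (7q + 9)(2q + 9).

(2q + 9)(7q + 9)(q - 6)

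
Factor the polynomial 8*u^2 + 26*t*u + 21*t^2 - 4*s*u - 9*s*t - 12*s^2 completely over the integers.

Group: -3*s*(4*s + 7*t + 4*u) + (3*t + 2*u)*(4*s + 7*t + 4*u); both groups contain (4*s + 7*t + 4*u).

-(3*s - 3*t - 2*u)*(4*s + 7*t + 4*u)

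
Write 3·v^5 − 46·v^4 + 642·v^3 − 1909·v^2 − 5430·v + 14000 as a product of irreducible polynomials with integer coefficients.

Among the possible rational roots, v = 5 is a root, so (v − 5) divides it; the quotient is 3·v^4 − 31·v^3 + 487·v^2 + 526·v − 2800.
Continuing, v = 2 is a root, so (v − 2) is a factor; dividing leaves 3·v^3 − 25·v^2 + 437·v + 1400.
Then v = −8/3 is a root, so (3·v + 8) is a factor; dividing leaves v^2 − 11·v + 175.
The quadratic v^2 − 11·v + 175 has discriminant −579 < 0 and is irreducible over ℤ.

(3·v + 8)·(v − 2)·(v − 5)·(v^2 − 11·v + 175)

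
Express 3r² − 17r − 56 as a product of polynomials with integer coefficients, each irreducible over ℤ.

(3r + 7)(r − 8)

Need a pair with product 3·(−56) = −168 and sum −17: that's 7 and −24.
Split the middle term: 3r² + 7r − 24r − 56 = r(3r + 7) − 8(3r + 7).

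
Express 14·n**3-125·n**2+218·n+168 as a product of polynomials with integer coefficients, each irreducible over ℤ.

Testing divisors of the constant over divisors of the leading coefficient, n = -4/7 is a root, so (7·n+4) is a factor; dividing leaves 2·n**2-19·n+42.
The remaining quadratic factors as (n-6)(2·n-7).

(2·n-7)·(7·n+4)·(n-6)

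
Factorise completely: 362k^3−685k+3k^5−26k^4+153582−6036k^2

(3k+13)(k−11)(k−6)(k^2+4k+179)

Among the possible rational roots, k = −13/3 is a root, so (3k+13) is a factor; dividing leaves k^4−13k^3+177k^2−2779k+11814.
Continuing, k = 6 is a root, so (k−6) divides it; the quotient is k^3−7k^2+135k−1969.
Then k = 11 is a root, so (k−11) divides it; the quotient is k^2+4k+179.
The quadratic k^2+4k+179 has discriminant −700 < 0 and is irreducible over ℤ.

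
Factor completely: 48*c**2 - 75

3*(4*c + 5)*(4*c - 5)

Every term has a factor of 3. Then 16*c**2 - 25 = (4*c)² − (5)².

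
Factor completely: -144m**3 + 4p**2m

Pull out the common factor 4m; p**2 - 36m**2 is a difference of squares.

4m(p - 6m)(p + 6m)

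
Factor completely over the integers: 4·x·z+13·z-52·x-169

(4·x+13)·(z-13)

Group as (4·x·z-52·x) + (13·z-169) = 4·x·(z-13) + 13·(z-13).
Both groups share the factor (z-13).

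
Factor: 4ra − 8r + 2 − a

Group as (4ra − 8r) + (−a + 2) = 4r(a − 2) − (a − 2).
Both groups share the factor (a − 2).

(4r − 1)(a − 2)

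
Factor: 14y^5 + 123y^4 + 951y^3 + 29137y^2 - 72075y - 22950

(2y - 5)(7y + 2)(y + 15)(y^2 - 4y + 153)

By the rational root theorem, y = -2/7 is a root, giving the factor (7y + 2) and quotient 2y^4 + 17y^3 + 131y^2 + 4125y - 11475.
Continuing, y = -15 is a root, giving the factor (y + 15) and quotient 2y^3 - 13y^2 + 326y - 765.
Next, y = 5/2 is a root, so (2y - 5) divides it; the quotient is y^2 - 4y + 153.
The quadratic y^2 - 4y + 153 has discriminant -596 < 0 and is irreducible over ℤ.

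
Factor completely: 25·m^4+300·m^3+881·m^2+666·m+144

(5·m+2)·(5·m+3)·(m+3)·(m+8)

Testing divisors of the constant over divisors of the leading coefficient, m = -2/5 is a root, so (5·m+2) divides it; the quotient is 5·m^3+58·m^2+153·m+72.
Then m = -3 is a root, so (m+3) is a factor; dividing leaves 5·m^2+43·m+24.
The remaining quadratic factors as (5·m+3)(m+8).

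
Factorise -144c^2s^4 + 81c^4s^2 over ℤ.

9c^2s^2(3c + 4s)(3c - 4s)

Pull out the common factor 9c^2s^2; 9c^2 - 16s^2 is a difference of squares.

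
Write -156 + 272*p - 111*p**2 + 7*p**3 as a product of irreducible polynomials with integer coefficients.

(7*p - 6)*(p - 13)*(p - 2)

Among the possible rational roots, p = 2 is a root, so (p - 2) divides it; the quotient is 7*p**2 - 97*p + 78.
The remaining quadratic factors as (7*p - 6)(p - 13).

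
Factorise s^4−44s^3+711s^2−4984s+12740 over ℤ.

Testing divisors of the constant over divisors of the leading coefficient, s = 14 is a root, giving the factor (s−14) and quotient s^3−30s^2+291s−910.
Next, s = 13 is a root, so (s−13) divides it; the quotient is s^2−17s+70.
The remaining quadratic factors as (s−10)(s−7).

(s−10)(s−13)(s−14)(s−7)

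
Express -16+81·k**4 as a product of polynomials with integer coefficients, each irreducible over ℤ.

Difference of squares twice: with A = 3·k and B = 2, A⁴ − B⁴ = (A² − B²)(A² + B²), and A² − B² factors again.

(3·k+2)·(3·k-2)·(9·k**2+4)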